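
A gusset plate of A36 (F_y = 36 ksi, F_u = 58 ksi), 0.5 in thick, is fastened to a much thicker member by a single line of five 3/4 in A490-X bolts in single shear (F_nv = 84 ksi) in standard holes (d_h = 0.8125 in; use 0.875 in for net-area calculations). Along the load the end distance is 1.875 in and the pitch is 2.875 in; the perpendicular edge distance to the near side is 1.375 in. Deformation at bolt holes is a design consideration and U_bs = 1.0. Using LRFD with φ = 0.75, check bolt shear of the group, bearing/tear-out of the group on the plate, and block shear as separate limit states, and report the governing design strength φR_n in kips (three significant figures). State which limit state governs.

129 kips (block shear governs)

Bolt shear: A_b = π·0.75²/4 = 0.4418 in²; R_n = 84 × 0.4418 × 5 × 1 = 185.6 kips → 0.75 × 185.6 = 139 kips.
Bearing: edge l_c = 1.469, r_n = 51.11 kips; interior l_c = 2.062, r_n = 52.2 kips; R_n = 51.11 + 4·52.2 = 259.9 kips → 195 kips.
Block shear: A_gv = 6.688, A_nv = 4.719, A_nt = 0.4688 in²; R_n = min(0.6F_uA_nv, 0.6F_yA_gv) + U_bs·F_u·A_nt = 171.6 kips → 129 kips.
Block shear governs: 129 kips.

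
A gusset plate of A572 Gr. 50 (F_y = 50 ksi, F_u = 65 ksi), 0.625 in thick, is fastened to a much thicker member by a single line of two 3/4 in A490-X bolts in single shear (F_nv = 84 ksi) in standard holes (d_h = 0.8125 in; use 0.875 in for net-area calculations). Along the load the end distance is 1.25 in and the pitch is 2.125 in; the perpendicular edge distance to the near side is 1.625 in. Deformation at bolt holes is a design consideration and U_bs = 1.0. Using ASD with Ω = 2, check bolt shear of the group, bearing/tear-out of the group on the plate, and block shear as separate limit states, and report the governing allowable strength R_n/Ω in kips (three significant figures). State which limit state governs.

37.1 kips (bolt shear governs)

Bolt shear: A_b = π·0.75²/4 = 0.4418 in²; R_n = 84 × 0.4418 × 2 × 1 = 74.22 kips → 74.22 / 2 = 37.1 kips.
Bearing: edge l_c = 0.8438, r_n = 41.13 kips; interior l_c = 1.312, r_n = 63.98 kips; R_n = 41.13 + 1·63.98 = 105.1 kips → 52.6 kips.
Block shear: A_gv = 2.109, A_nv = 1.289, A_nt = 0.7422 in²; R_n = min(0.6F_uA_nv, 0.6F_yA_gv) + U_bs·F_u·A_nt = 98.52 kips → 49.3 kips.
Bolt shear governs: 37.1 kips.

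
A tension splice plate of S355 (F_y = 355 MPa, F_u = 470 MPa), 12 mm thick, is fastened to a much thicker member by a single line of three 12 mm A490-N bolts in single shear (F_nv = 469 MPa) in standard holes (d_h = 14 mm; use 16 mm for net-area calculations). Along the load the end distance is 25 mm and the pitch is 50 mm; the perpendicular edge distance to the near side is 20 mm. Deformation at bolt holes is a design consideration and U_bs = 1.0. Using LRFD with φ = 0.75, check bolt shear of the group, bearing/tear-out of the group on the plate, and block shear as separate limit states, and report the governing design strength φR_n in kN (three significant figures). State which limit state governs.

Bolt shear: A_b = π·12²/4 = 113.1 mm²; R_n = 469 × 113.1 × 3 × 1 / 1000 = 159.1 kN → 0.75 × 159.1 = 119 kN.
Bearing: edge l_c = 18, r_n = 121.8 kN; interior l_c = 36, r_n = 162.4 kN; R_n = 121.8 + 2·162.4 = 446.7 kN → 335 kN.
Block shear: A_gv = 1500, A_nv = 1020, A_nt = 144 mm²; R_n = min(0.6F_uA_nv, 0.6F_yA_gv) + U_bs·F_u·A_nt = 355.3 kN → 266 kN.
Bolt shear governs: 119 kN.

119 kN (bolt shear governs)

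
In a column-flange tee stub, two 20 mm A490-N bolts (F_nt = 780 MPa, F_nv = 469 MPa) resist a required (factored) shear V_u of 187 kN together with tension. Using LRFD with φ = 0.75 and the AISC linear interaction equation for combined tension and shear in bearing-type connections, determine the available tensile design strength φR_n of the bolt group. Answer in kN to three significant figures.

A_b = π·20²/4 = 314.2 mm²; f_rv = 187 × 1000 / (2 × 314.2) = 297.6 MPa.
F'_nt = 1.3 F_nt − (F_nt / φF_nv) f_rv = 1.3·780 − (780/(0.75·469))·297.6 = 354 MPa, capped at F_nt → F'_nt = 354 MPa.
R_n = F'_nt · A_b · n = 354 × 314.2 × 2 / 1000 = 222.4 kN.
Design strength φR_n = 0.75 × 222.4 = 167 kN.

167 kN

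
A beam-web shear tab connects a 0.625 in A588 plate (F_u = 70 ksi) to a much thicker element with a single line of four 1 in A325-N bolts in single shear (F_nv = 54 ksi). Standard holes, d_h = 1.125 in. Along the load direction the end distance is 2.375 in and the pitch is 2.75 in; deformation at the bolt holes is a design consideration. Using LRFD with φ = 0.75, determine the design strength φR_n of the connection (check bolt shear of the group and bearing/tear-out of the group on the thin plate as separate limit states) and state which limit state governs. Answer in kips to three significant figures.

127 kips (bolt shear governs)

Bolt shear: A_b = π·1²/4 = 0.7854 in²; R_n = 54 × 0.7854 × 4 × 1 = 169.6 kips → 0.75 × 169.6 = 127 kips.
Bearing (1.2 l_c t F_u ≤ 2.4 d t F_u): upper limit = 2.4·1·0.625·70 = 105 kips.
  Edge l_c = 2.375 − 1.125/2 = 1.812 → r_n = 95.16 kips; interior l_c = 2.75 − 1.125 = 1.625 → r_n = 85.31 kips.
  R_n,bearing = 1·95.16 + 3·85.31 = 351.1 kips → 0.75 × 351.1 = 263 kips.
Bolt shear governs: 127 kips.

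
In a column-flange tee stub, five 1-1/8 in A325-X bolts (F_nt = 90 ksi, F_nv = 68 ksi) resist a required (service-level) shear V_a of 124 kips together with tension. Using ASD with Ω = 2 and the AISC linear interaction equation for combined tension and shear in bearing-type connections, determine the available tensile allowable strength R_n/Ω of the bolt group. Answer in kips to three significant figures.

A_b = π·1.125²/4 = 0.994 in²; f_rv = 124 / (5 × 0.994) = 24.95 ksi.
F'_nt = 1.3 F_nt − (Ω F_nt / F_nv) f_rv = 1.3·90 − (2·90/68)·24.95 = 50.96 ksi, capped at F_nt → F'_nt = 50.96 ksi.
R_n = F'_nt · A_b · n = 50.96 × 0.994 × 5 = 253.3 kips.
Allowable strength R_n/Ω = 253.3 / 2 = 127 kips.

127 kips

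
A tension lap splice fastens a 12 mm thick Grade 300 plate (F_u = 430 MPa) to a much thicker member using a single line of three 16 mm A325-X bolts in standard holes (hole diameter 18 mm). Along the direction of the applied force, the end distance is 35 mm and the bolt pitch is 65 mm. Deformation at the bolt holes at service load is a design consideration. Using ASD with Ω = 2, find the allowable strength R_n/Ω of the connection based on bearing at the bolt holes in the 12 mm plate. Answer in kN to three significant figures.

279 kN

Per bolt r_n = 1.2 l_c t F_u ≤ 2.4 d t F_u; upper limit = 2.4 × 16 × 12 × 430 / 1000 = 198.1 kN.
Edge bolt: l_c = 35 − 18/2 = 26 mm → 1.2 × 26 × 12 × 430 / 1000 = 161 → r_n = 161 kN.
Interior bolts: l_c = 65 − 18 = 47 mm → 1.2 × 47 × 12 × 430 / 1000 = 291 → r_n = 198.1 kN.
R_n = 1 × 161 + 2 × 198.1 = 557.3 kN.
Allowable strength R_n/Ω = 557.3 / 2 = 279 kN.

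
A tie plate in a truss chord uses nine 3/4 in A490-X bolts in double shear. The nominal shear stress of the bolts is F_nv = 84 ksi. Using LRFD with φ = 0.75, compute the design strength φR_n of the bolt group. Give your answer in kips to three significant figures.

A_b = π × 0.75² / 4 = 0.4418 in².
R_n = F_nv · A_b · n · n_s = 84 × 0.4418 × 9 × 2 = 668 kips.
Design strength φR_n = 0.75 × 668 = 501 kips.

501 kips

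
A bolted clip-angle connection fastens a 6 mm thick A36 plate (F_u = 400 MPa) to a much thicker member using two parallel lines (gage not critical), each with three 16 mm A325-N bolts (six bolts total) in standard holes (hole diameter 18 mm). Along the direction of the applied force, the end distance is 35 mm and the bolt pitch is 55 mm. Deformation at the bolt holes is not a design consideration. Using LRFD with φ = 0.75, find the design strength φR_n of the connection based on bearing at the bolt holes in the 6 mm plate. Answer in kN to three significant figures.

486 kN

Per bolt r_n = 1.5 l_c t F_u ≤ 3.0 d t F_u; upper limit = 3.0 × 16 × 6 × 400 / 1000 = 115.2 kN.
Edge bolt: l_c = 35 − 18/2 = 26 mm → 1.5 × 26 × 6 × 400 / 1000 = 93.6 → r_n = 93.6 kN.
Interior bolts: l_c = 55 − 18 = 37 mm → 1.5 × 37 × 6 × 400 / 1000 = 133.2 → r_n = 115.2 kN.
R_n = 2 × 93.6 + 4 × 115.2 = 648 kN.
Design strength φR_n = 0.75 × 648 = 486 kN.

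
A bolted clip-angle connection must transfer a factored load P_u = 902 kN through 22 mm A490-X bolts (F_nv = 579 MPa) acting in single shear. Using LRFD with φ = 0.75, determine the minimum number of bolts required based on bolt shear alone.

A_b = π·22²/4 = 380.1 mm².
Per-bolt design strength φR_n = 0.75 × 579 × 380.1 × 1 / 1000 = 165.1 kN.
n ≥ 902 / 165.1 = 5.464 → use 6 bolts.

6 bolts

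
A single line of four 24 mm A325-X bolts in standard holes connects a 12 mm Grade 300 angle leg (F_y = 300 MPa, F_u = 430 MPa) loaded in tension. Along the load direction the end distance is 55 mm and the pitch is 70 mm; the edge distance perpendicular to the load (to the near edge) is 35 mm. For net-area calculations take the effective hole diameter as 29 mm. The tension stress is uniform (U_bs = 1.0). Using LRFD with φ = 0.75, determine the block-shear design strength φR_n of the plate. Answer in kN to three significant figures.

Shear plane L_v = 55 + 3·70 = 265 mm; A_gv = 265 × 12 = 3180 mm².
A_nv = (265 − 3.5·29) × 12 = 1962 mm².
A_nt = (35 − 0.5·29) × 12 = 246 mm².
0.6 F_u A_nv = 506.2 kN; 0.6 F_y A_gv = 572.4 kN → shear rupture governs the shear term.
R_n = 506.2 + 1.0 × 430 × 246 / 1000 = 612 kN.
Design strength φR_n = 0.75 × 612 = 459 kN.

459 kN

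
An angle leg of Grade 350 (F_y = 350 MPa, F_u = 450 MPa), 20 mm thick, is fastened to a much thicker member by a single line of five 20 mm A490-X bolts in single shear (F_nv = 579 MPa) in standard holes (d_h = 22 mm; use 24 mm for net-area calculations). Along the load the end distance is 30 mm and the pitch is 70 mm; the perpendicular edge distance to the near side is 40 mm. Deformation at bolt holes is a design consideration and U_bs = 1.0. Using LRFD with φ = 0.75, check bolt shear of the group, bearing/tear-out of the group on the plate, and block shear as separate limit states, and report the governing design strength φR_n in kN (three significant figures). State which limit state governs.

Bolt shear: A_b = π·20²/4 = 314.2 mm²; R_n = 579 × 314.2 × 5 × 1 / 1000 = 909.5 kN → 0.75 × 909.5 = 682 kN.
Bearing: edge l_c = 19, r_n = 205.2 kN; interior l_c = 48, r_n = 432 kN; R_n = 205.2 + 4·432 = 1933 kN → 1450 kN.
Block shear: A_gv = 6200, A_nv = 4040, A_nt = 560 mm²; R_n = min(0.6F_uA_nv, 0.6F_yA_gv) + U_bs·F_u·A_nt = 1343 kN → 1010 kN.
Bolt shear governs: 682 kN.

682 kN (bolt shear governs)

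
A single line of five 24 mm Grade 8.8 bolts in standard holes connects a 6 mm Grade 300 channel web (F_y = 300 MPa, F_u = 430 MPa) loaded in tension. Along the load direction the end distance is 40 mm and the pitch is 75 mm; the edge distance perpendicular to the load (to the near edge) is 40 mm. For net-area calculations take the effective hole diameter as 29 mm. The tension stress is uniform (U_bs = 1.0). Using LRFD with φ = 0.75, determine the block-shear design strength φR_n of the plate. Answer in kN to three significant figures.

Shear plane L_v = 40 + 4·75 = 340 mm; A_gv = 340 × 6 = 2040 mm².
A_nv = (340 − 4.5·29) × 6 = 1257 mm².
A_nt = (40 − 0.5·29) × 6 = 153 mm².
0.6 F_u A_nv = 324.3 kN; 0.6 F_y A_gv = 367.2 kN → shear rupture governs the shear term.
R_n = 324.3 + 1.0 × 430 × 153 / 1000 = 390.1 kN.
Design strength φR_n = 0.75 × 390.1 = 293 kN.

293 kN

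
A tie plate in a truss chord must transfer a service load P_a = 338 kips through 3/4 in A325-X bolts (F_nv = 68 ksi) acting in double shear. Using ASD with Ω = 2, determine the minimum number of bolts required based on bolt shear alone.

A_b = π·0.75²/4 = 0.4418 in².
Per-bolt allowable strength R_n/Ω = 68 × 0.4418 × 2 / 2 = 30.04 kips.
n ≥ 338 / 30.04 = 11.25 → use 12 bolts.

12 bolts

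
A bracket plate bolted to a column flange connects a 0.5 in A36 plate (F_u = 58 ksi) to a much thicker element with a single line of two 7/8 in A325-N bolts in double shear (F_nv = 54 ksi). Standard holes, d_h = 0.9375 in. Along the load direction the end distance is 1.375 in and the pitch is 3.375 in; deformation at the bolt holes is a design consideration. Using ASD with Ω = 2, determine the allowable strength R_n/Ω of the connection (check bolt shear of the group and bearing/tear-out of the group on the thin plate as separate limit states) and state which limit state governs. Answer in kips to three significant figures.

46.2 kips (bearing governs)

Bolt shear: A_b = π·0.875²/4 = 0.6013 in²; R_n = 54 × 0.6013 × 2 × 2 = 129.9 kips → 129.9 / 2 = 64.9 kips.
Bearing (1.2 l_c t F_u ≤ 2.4 d t F_u): upper limit = 2.4·0.875·0.5·58 = 60.9 kips.
  Edge l_c = 1.375 − 0.9375/2 = 0.9062 → r_n = 31.54 kips; interior l_c = 3.375 − 0.9375 = 2.438 → r_n = 60.9 kips.
  R_n,bearing = 1·31.54 + 1·60.9 = 92.44 kips → 92.44 / 2 = 46.2 kips.
Bearing governs: 46.2 kips.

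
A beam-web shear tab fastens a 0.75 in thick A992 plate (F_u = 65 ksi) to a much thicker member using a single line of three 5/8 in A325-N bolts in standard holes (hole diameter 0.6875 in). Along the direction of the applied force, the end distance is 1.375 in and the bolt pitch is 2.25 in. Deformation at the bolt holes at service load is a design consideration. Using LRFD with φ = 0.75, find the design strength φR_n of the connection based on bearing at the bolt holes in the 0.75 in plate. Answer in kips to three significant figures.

Per bolt r_n = 1.2 l_c t F_u ≤ 2.4 d t F_u; upper limit = 2.4 × 0.625 × 0.75 × 65 = 73.12 kips.
Edge bolt: l_c = 1.375 − 0.6875/2 = 1.031 in → 1.2 × 1.031 × 0.75 × 65 = 60.33 → r_n = 60.33 kips.
Interior bolts: l_c = 2.25 − 0.6875 = 1.562 in → 1.2 × 1.562 × 0.75 × 65 = 91.41 → r_n = 73.12 kips.
R_n = 1 × 60.33 + 2 × 73.12 = 206.6 kips.
Design strength φR_n = 0.75 × 206.6 = 155 kips.

155 kips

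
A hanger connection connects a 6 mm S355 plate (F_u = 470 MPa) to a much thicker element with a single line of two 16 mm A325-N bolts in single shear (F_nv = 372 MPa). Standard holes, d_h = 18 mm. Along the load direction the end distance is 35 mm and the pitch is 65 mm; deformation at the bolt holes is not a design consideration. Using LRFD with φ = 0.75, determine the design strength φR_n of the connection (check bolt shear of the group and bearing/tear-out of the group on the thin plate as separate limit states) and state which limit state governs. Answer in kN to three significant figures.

112 kN (bolt shear governs)

Bolt shear: A_b = π·16²/4 = 201.1 mm²; R_n = 372 × 201.1 × 2 × 1 / 1000 = 149.6 kN → 0.75 × 149.6 = 112 kN.
Bearing (1.5 l_c t F_u ≤ 3.0 d t F_u): upper limit = 3.0·16·6·470 / 1000 = 135.4 kN.
  Edge l_c = 35 − 18/2 = 26 → r_n = 110 kN; interior l_c = 65 − 18 = 47 → r_n = 135.4 kN.
  R_n,bearing = 1·110 + 1·135.4 = 245.3 kN → 0.75 × 245.3 = 184 kN.
Bolt shear governs: 112 kN.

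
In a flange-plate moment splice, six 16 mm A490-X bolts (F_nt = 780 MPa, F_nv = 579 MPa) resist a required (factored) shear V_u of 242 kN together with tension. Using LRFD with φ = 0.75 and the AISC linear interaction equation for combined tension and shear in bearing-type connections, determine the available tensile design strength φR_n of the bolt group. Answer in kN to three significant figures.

A_b = π·16²/4 = 201.1 mm²; f_rv = 242 × 1000 / (6 × 201.1) = 200.6 MPa.
F'_nt = 1.3 F_nt − (F_nt / φF_nv) f_rv = 1.3·780 − (780/(0.75·579))·200.6 = 653.7 MPa, capped at F_nt → F'_nt = 653.7 MPa.
R_n = F'_nt · A_b · n = 653.7 × 201.1 × 6 / 1000 = 788.6 kN.
Design strength φR_n = 0.75 × 788.6 = 591 kN.

591 kN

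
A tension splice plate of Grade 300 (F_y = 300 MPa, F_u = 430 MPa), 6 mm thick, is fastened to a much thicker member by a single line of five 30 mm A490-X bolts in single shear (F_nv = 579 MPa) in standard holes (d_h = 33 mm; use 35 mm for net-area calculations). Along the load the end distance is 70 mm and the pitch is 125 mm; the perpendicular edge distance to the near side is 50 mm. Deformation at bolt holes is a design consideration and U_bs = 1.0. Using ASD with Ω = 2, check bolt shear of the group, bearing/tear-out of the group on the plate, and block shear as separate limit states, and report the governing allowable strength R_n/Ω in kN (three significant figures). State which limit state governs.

350 kN (block shear governs)

Bolt shear: A_b = π·30²/4 = 706.9 mm²; R_n = 579 × 706.9 × 5 × 1 / 1000 = 2046 kN → 2046 / 2 = 1020 kN.
Bearing: edge l_c = 53.5, r_n = 165.6 kN; interior l_c = 92, r_n = 185.8 kN; R_n = 165.6 + 4·185.8 = 908.7 kN → 454 kN.
Block shear: A_gv = 3420, A_nv = 2475, A_nt = 195 mm²; R_n = min(0.6F_uA_nv, 0.6F_yA_gv) + U_bs·F_u·A_nt = 699.5 kN → 350 kN.
Block shear governs: 350 kN.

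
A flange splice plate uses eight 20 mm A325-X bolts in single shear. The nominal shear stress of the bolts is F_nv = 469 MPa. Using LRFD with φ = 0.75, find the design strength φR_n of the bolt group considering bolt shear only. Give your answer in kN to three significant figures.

884 kN

A_b = π × 20² / 4 = 314.2 mm².
R_n = F_nv · A_b · n · n_s = 469 × 314.2 × 8 × 1 / 1000 = 1179 kN.
Design strength φR_n = 0.75 × 1179 = 884 kN.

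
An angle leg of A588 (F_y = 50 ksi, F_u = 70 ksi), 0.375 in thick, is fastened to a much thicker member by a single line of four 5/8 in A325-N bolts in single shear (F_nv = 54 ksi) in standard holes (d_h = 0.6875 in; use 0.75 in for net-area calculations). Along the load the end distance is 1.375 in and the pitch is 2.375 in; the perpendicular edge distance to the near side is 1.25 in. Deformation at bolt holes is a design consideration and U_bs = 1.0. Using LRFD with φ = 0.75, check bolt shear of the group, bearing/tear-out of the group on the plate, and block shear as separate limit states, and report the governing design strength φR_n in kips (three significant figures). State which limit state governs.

49.7 kips (bolt shear governs)

Bolt shear: A_b = π·0.625²/4 = 0.3068 in²; R_n = 54 × 0.3068 × 4 × 1 = 66.27 kips → 0.75 × 66.27 = 49.7 kips.
Bearing: edge l_c = 1.031, r_n = 32.48 kips; interior l_c = 1.688, r_n = 39.38 kips; R_n = 32.48 + 3·39.38 = 150.6 kips → 113 kips.
Block shear: A_gv = 3.188, A_nv = 2.203, A_nt = 0.3281 in²; R_n = min(0.6F_uA_nv, 0.6F_yA_gv) + U_bs·F_u·A_nt = 115.5 kips → 86.6 kips.
Bolt shear governs: 49.7 kips.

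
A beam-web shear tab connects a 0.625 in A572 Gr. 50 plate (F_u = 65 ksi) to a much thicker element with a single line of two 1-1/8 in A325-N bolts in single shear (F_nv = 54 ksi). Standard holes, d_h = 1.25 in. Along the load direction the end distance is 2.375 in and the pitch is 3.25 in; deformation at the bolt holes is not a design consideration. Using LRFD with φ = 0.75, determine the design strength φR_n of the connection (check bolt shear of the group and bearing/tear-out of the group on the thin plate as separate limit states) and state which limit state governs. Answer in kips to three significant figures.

80.5 kips (bolt shear governs)

Bolt shear: A_b = π·1.125²/4 = 0.994 in²; R_n = 54 × 0.994 × 2 × 1 = 107.4 kips → 0.75 × 107.4 = 80.5 kips.
Bearing (1.5 l_c t F_u ≤ 3.0 d t F_u): upper limit = 3.0·1.125·0.625·65 = 137.1 kips.
  Edge l_c = 2.375 − 1.25/2 = 1.75 → r_n = 106.6 kips; interior l_c = 3.25 − 1.25 = 2 → r_n = 121.9 kips.
  R_n,bearing = 1·106.6 + 1·121.9 = 228.5 kips → 0.75 × 228.5 = 171 kips.
Bolt shear governs: 80.5 kips.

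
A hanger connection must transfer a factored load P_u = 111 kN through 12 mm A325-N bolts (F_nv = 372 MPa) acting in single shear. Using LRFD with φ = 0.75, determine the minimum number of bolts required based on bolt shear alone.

A_b = π·12²/4 = 113.1 mm².
Per-bolt design strength φR_n = 0.75 × 372 × 113.1 × 1 / 1000 = 31.55 kN.
n ≥ 111 / 31.55 = 3.518 → use 4 bolts.

4 bolts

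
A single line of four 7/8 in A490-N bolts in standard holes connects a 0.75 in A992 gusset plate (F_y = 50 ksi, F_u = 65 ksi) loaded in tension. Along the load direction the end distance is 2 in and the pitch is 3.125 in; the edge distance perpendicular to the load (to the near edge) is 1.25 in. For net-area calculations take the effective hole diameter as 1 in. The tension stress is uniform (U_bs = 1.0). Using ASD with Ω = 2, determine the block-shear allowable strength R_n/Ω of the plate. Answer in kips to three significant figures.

133 kips

Shear plane L_v = 2 + 3·3.125 = 11.38 in; A_gv = 11.38 × 0.75 = 8.531 in².
A_nv = (11.38 − 3.5·1) × 0.75 = 5.906 in².
A_nt = (1.25 − 0.5·1) × 0.75 = 0.5625 in².
0.6 F_u A_nv = 230.3 kips; 0.6 F_y A_gv = 255.9 kips → shear rupture governs the shear term.
R_n = 230.3 + 1.0 × 65 × 0.5625 = 266.9 kips.
Allowable strength R_n/Ω = 266.9 / 2 = 133 kips.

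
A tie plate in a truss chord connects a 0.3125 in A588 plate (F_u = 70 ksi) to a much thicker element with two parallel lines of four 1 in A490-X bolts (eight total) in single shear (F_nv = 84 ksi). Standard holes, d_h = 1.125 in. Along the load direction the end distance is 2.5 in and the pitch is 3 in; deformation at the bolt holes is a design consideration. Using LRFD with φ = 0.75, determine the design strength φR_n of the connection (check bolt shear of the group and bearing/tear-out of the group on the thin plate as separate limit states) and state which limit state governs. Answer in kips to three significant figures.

Bolt shear: A_b = π·1²/4 = 0.7854 in²; R_n = 84 × 0.7854 × 8 × 1 = 527.8 kips → 0.75 × 527.8 = 396 kips.
Bearing (1.2 l_c t F_u ≤ 2.4 d t F_u): upper limit = 2.4·1·0.3125·70 = 52.5 kips.
  Edge l_c = 2.5 − 1.125/2 = 1.938 → r_n = 50.86 kips; interior l_c = 3 − 1.125 = 1.875 → r_n = 49.22 kips.
  R_n,bearing = 2·50.86 + 6·49.22 = 397 kips → 0.75 × 397 = 298 kips.
Bearing governs: 298 kips.

298 kips (bearing governs)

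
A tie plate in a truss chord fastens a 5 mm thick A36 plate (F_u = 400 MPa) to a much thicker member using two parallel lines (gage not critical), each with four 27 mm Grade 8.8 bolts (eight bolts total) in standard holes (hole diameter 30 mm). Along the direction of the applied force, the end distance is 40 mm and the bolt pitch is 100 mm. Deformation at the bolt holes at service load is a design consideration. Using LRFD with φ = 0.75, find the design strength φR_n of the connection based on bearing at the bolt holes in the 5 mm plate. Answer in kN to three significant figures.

Per bolt r_n = 1.2 l_c t F_u ≤ 2.4 d t F_u; upper limit = 2.4 × 27 × 5 × 400 / 1000 = 129.6 kN.
Edge bolt: l_c = 40 − 30/2 = 25 mm → 1.2 × 25 × 5 × 400 / 1000 = 60 → r_n = 60 kN.
Interior bolts: l_c = 100 − 30 = 70 mm → 1.2 × 70 × 5 × 400 / 1000 = 168 → r_n = 129.6 kN.
R_n = 2 × 60 + 6 × 129.6 = 897.6 kN.
Design strength φR_n = 0.75 × 897.6 = 673 kN.

673 kN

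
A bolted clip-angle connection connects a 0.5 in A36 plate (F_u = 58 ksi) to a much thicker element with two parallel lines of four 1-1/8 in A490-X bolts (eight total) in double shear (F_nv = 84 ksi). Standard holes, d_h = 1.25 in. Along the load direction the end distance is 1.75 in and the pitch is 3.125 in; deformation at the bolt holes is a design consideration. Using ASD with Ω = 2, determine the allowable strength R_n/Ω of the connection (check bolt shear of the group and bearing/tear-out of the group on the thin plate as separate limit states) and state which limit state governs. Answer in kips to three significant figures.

Bolt shear: A_b = π·1.125²/4 = 0.994 in²; R_n = 84 × 0.994 × 8 × 2 = 1336 kips → 1336 / 2 = 668 kips.
Bearing (1.2 l_c t F_u ≤ 2.4 d t F_u): upper limit = 2.4·1.125·0.5·58 = 78.3 kips.
  Edge l_c = 1.75 − 1.25/2 = 1.125 → r_n = 39.15 kips; interior l_c = 3.125 − 1.25 = 1.875 → r_n = 65.25 kips.
  R_n,bearing = 2·39.15 + 6·65.25 = 469.8 kips → 469.8 / 2 = 235 kips.
Bearing governs: 235 kips.

235 kips (bearing governs)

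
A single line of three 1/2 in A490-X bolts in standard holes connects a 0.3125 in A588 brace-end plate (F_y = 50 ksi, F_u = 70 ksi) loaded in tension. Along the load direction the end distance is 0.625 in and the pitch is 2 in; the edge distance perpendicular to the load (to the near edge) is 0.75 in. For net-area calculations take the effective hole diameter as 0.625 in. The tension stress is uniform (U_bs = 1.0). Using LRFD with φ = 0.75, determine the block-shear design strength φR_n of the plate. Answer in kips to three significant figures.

Shear plane L_v = 0.625 + 2·2 = 4.625 in; A_gv = 4.625 × 0.3125 = 1.445 in².
A_nv = (4.625 − 2.5·0.625) × 0.3125 = 0.957 in².
A_nt = (0.75 − 0.5·0.625) × 0.3125 = 0.1367 in².
0.6 F_u A_nv = 40.2 kips; 0.6 F_y A_gv = 43.36 kips → shear rupture governs the shear term.
R_n = 40.2 + 1.0 × 70 × 0.1367 = 49.77 kips.
Design strength φR_n = 0.75 × 49.77 = 37.3 kips.

37.3 kips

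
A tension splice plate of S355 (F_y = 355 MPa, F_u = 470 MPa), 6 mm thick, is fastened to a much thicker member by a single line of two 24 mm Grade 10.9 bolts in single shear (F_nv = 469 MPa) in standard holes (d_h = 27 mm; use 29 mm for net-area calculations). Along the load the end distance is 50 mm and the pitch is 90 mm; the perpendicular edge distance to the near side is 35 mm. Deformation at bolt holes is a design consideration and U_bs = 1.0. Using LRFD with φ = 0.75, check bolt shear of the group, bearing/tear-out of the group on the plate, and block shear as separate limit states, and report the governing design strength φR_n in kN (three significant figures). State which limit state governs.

166 kN (block shear governs)

Bolt shear: A_b = π·24²/4 = 452.4 mm²; R_n = 469 × 452.4 × 2 × 1 / 1000 = 424.3 kN → 0.75 × 424.3 = 318 kN.
Bearing: edge l_c = 36.5, r_n = 123.5 kN; interior l_c = 63, r_n = 162.4 kN; R_n = 123.5 + 1·162.4 = 285.9 kN → 214 kN.
Block shear: A_gv = 840, A_nv = 579, A_nt = 123 mm²; R_n = min(0.6F_uA_nv, 0.6F_yA_gv) + U_bs·F_u·A_nt = 221.1 kN → 166 kN.
Block shear governs: 166 kN.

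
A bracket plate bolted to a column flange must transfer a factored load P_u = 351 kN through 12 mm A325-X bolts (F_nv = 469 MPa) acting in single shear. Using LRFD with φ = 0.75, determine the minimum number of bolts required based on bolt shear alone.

A_b = π·12²/4 = 113.1 mm².
Per-bolt design strength φR_n = 0.75 × 469 × 113.1 × 1 / 1000 = 39.78 kN.
n ≥ 351 / 39.78 = 8.823 → use 9 bolts.

9 bolts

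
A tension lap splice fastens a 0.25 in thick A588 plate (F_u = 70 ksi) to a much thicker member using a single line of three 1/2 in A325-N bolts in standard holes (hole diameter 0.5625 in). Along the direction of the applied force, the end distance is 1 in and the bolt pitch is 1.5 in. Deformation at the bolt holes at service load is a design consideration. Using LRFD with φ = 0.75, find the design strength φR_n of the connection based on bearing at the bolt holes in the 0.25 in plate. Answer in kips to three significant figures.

Per bolt r_n = 1.2 l_c t F_u ≤ 2.4 d t F_u; upper limit = 2.4 × 0.5 × 0.25 × 70 = 21 kips.
Edge bolt: l_c = 1 − 0.5625/2 = 0.7188 in → 1.2 × 0.7188 × 0.25 × 70 = 15.09 → r_n = 15.09 kips.
Interior bolts: l_c = 1.5 − 0.5625 = 0.9375 in → 1.2 × 0.9375 × 0.25 × 70 = 19.69 → r_n = 19.69 kips.
R_n = 1 × 15.09 + 2 × 19.69 = 54.47 kips.
Design strength φR_n = 0.75 × 54.47 = 40.9 kips.

40.9 kips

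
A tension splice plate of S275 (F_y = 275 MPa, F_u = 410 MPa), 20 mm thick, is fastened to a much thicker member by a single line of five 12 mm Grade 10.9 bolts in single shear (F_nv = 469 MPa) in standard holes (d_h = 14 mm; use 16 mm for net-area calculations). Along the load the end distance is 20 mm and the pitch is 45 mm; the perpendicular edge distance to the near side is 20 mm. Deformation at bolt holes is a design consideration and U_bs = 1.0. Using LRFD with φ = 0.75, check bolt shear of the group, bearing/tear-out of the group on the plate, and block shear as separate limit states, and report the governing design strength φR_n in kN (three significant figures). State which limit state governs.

Bolt shear: A_b = π·12²/4 = 113.1 mm²; R_n = 469 × 113.1 × 5 × 1 / 1000 = 265.2 kN → 0.75 × 265.2 = 199 kN.
Bearing: edge l_c = 13, r_n = 127.9 kN; interior l_c = 31, r_n = 236.2 kN; R_n = 127.9 + 4·236.2 = 1073 kN → 804 kN.
Block shear: A_gv = 4000, A_nv = 2560, A_nt = 240 mm²; R_n = min(0.6F_uA_nv, 0.6F_yA_gv) + U_bs·F_u·A_nt = 728.2 kN → 546 kN.
Bolt shear governs: 199 kN.

199 kN (bolt shear governs)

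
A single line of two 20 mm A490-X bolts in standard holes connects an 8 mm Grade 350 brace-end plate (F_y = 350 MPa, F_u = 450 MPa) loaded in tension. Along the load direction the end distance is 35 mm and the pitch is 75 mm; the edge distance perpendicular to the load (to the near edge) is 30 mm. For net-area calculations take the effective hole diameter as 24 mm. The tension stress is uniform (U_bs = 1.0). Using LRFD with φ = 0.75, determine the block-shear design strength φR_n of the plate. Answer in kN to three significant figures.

168 kN

Shear plane L_v = 35 + 1·75 = 110 mm; A_gv = 110 × 8 = 880 mm².
A_nv = (110 − 1.5·24) × 8 = 592 mm².
A_nt = (30 − 0.5·24) × 8 = 144 mm².
0.6 F_u A_nv = 159.8 kN; 0.6 F_y A_gv = 184.8 kN → shear rupture governs the shear term.
R_n = 159.8 + 1.0 × 450 × 144 / 1000 = 224.6 kN.
Design strength φR_n = 0.75 × 224.6 = 168 kN.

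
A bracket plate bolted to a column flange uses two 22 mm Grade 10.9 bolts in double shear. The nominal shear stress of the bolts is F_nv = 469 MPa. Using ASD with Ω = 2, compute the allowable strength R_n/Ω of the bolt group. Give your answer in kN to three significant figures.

357 kN

A_b = π × 22² / 4 = 380.1 mm².
R_n = F_nv · A_b · n · n_s = 469 × 380.1 × 2 × 2 / 1000 = 713.1 kN.
Allowable strength R_n/Ω = 713.1 / 2 = 357 kN.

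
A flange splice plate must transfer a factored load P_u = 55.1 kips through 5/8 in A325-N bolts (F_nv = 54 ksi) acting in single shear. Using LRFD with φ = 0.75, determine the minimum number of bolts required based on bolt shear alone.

5 bolts

A_b = π·0.625²/4 = 0.3068 in².
Per-bolt design strength φR_n = 0.75 × 54 × 0.3068 × 1 = 12.43 kips.
n ≥ 55.1 / 12.43 = 4.435 → use 5 bolts.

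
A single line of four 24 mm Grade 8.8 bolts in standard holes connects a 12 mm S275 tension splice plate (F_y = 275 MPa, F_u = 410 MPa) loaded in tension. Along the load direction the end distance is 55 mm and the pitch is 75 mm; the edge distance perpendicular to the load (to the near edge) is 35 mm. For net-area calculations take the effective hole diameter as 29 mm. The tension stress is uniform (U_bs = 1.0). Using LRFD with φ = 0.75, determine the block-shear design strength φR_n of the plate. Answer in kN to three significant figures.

471 kN

Shear plane L_v = 55 + 3·75 = 280 mm; A_gv = 280 × 12 = 3360 mm².
A_nv = (280 − 3.5·29) × 12 = 2142 mm².
A_nt = (35 − 0.5·29) × 12 = 246 mm².
0.6 F_u A_nv = 526.9 kN; 0.6 F_y A_gv = 554.4 kN → shear rupture governs the shear term.
R_n = 526.9 + 1.0 × 410 × 246 / 1000 = 627.8 kN.
Design strength φR_n = 0.75 × 627.8 = 471 kN.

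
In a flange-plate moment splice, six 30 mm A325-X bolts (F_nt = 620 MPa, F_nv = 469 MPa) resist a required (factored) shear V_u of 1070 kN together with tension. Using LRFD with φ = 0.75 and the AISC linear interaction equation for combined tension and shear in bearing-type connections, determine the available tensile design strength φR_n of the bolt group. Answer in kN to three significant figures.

A_b = π·30²/4 = 706.9 mm²; f_rv = 1070 × 1000 / (6 × 706.9) = 252.3 MPa.
F'_nt = 1.3 F_nt − (F_nt / φF_nv) f_rv = 1.3·620 − (620/(0.75·469))·252.3 = 361.3 MPa, capped at F_nt → F'_nt = 361.3 MPa.
R_n = F'_nt · A_b · n = 361.3 × 706.9 × 6 / 1000 = 1532 kN.
Design strength φR_n = 0.75 × 1532 = 1150 kN.

1150 kN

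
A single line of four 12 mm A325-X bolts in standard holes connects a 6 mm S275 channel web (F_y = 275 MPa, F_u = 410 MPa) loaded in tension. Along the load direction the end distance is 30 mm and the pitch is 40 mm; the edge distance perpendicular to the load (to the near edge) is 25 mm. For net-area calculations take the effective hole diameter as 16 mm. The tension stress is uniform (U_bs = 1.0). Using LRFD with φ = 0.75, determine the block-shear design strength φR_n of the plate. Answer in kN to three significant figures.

Shear plane L_v = 30 + 3·40 = 150 mm; A_gv = 150 × 6 = 900 mm².
A_nv = (150 − 3.5·16) × 6 = 564 mm².
A_nt = (25 − 0.5·16) × 6 = 102 mm².
0.6 F_u A_nv = 138.7 kN; 0.6 F_y A_gv = 148.5 kN → shear rupture governs the shear term.
R_n = 138.7 + 1.0 × 410 × 102 / 1000 = 180.6 kN.
Design strength φR_n = 0.75 × 180.6 = 135 kN.

135 kN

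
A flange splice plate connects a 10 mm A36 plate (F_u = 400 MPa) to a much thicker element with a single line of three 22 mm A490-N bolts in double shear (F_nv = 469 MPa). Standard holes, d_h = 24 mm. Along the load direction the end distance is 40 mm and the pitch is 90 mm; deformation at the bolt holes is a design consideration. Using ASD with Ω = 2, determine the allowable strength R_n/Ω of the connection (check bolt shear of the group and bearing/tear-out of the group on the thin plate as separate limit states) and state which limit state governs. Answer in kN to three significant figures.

278 kN (bearing governs)

Bolt shear: A_b = π·22²/4 = 380.1 mm²; R_n = 469 × 380.1 × 3 × 2 / 1000 = 1070 kN → 1070 / 2 = 535 kN.
Bearing (1.2 l_c t F_u ≤ 2.4 d t F_u): upper limit = 2.4·22·10·400 / 1000 = 211.2 kN.
  Edge l_c = 40 − 24/2 = 28 → r_n = 134.4 kN; interior l_c = 90 − 24 = 66 → r_n = 211.2 kN.
  R_n,bearing = 1·134.4 + 2·211.2 = 556.8 kN → 556.8 / 2 = 278 kN.
Bearing governs: 278 kN.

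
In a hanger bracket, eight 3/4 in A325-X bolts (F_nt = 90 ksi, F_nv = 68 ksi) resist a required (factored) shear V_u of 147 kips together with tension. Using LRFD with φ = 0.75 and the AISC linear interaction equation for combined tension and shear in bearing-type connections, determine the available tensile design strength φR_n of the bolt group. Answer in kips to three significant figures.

116 kips

A_b = π·0.75²/4 = 0.4418 in²; f_rv = 147 / (8 × 0.4418) = 41.59 ksi.
F'_nt = 1.3 F_nt − (F_nt / φF_nv) f_rv = 1.3·90 − (90/(0.75·68))·41.59 = 43.6 ksi, capped at F_nt → F'_nt = 43.6 ksi.
R_n = F'_nt · A_b · n = 43.6 × 0.4418 × 8 = 154.1 kips.
Design strength φR_n = 0.75 × 154.1 = 116 kips.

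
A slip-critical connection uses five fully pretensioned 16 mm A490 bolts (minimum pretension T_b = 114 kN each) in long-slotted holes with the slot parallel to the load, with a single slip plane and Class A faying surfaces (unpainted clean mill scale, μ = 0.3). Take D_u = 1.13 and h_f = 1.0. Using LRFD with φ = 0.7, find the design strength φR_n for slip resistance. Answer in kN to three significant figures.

135 kN

R_n = μ · D_u · h_f · T_b · n_s · n_b = 0.3 × 1.13 × 1.0 × 114 × 1 × 5 = 193.2 kN.
Design strength φR_n = 0.7 × 193.2 = 135 kN.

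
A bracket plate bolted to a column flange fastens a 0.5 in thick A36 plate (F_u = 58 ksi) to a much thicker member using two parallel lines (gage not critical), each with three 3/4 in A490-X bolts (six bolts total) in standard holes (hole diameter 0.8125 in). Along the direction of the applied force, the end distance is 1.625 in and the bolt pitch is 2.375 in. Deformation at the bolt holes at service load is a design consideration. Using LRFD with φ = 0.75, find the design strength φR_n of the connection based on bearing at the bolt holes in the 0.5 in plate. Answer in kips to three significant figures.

Per bolt r_n = 1.2 l_c t F_u ≤ 2.4 d t F_u; upper limit = 2.4 × 0.75 × 0.5 × 58 = 52.2 kips.
Edge bolt: l_c = 1.625 − 0.8125/2 = 1.219 in → 1.2 × 1.219 × 0.5 × 58 = 42.41 → r_n = 42.41 kips.
Interior bolts: l_c = 2.375 − 0.8125 = 1.562 in → 1.2 × 1.562 × 0.5 × 58 = 54.38 → r_n = 52.2 kips.
R_n = 2 × 42.41 + 4 × 52.2 = 293.6 kips.
Design strength φR_n = 0.75 × 293.6 = 220 kips.

220 kips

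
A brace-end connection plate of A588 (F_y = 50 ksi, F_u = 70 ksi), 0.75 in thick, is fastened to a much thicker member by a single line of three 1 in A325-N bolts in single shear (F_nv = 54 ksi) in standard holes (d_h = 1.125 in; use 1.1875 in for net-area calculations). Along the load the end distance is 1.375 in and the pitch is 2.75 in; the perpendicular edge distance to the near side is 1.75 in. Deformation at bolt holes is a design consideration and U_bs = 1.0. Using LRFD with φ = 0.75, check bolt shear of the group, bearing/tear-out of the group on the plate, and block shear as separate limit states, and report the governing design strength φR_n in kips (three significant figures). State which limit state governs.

Bolt shear: A_b = π·1²/4 = 0.7854 in²; R_n = 54 × 0.7854 × 3 × 1 = 127.2 kips → 0.75 × 127.2 = 95.4 kips.
Bearing: edge l_c = 0.8125, r_n = 51.19 kips; interior l_c = 1.625, r_n = 102.4 kips; R_n = 51.19 + 2·102.4 = 255.9 kips → 192 kips.
Block shear: A_gv = 5.156, A_nv = 2.93, A_nt = 0.8672 in²; R_n = min(0.6F_uA_nv, 0.6F_yA_gv) + U_bs·F_u·A_nt = 183.8 kips → 138 kips.
Bolt shear governs: 95.4 kips.

95.4 kips (bolt shear governs)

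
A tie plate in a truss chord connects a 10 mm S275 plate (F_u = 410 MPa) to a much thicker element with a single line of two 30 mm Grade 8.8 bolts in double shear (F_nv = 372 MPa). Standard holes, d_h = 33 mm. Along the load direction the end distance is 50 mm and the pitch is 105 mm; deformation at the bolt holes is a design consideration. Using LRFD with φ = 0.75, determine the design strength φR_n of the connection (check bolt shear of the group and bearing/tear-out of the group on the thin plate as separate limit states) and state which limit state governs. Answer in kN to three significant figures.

Bolt shear: A_b = π·30²/4 = 706.9 mm²; R_n = 372 × 706.9 × 2 × 2 / 1000 = 1052 kN → 0.75 × 1052 = 789 kN.
Bearing (1.2 l_c t F_u ≤ 2.4 d t F_u): upper limit = 2.4·30·10·410 / 1000 = 295.2 kN.
  Edge l_c = 50 − 33/2 = 33.5 → r_n = 164.8 kN; interior l_c = 105 − 33 = 72 → r_n = 295.2 kN.
  R_n,bearing = 1·164.8 + 1·295.2 = 460 kN → 0.75 × 460 = 345 kN.
Bearing governs: 345 kN.

345 kN (bearing governs)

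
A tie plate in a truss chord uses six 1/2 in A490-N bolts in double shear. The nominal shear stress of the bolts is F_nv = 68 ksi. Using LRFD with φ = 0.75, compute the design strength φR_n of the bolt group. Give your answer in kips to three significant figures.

A_b = π × 0.5² / 4 = 0.1963 in².
R_n = F_nv · A_b · n · n_s = 68 × 0.1963 × 6 × 2 = 160.2 kips.
Design strength φR_n = 0.75 × 160.2 = 120 kips.

120 kips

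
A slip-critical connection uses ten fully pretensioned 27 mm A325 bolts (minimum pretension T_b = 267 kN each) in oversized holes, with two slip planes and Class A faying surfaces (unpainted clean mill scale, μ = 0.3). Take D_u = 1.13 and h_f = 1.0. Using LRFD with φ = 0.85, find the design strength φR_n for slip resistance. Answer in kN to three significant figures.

R_n = μ · D_u · h_f · T_b · n_s · n_b = 0.3 × 1.13 × 1.0 × 267 × 2 × 10 = 1810 kN.
Design strength φR_n = 0.85 × 1810 = 1540 kN.

1540 kN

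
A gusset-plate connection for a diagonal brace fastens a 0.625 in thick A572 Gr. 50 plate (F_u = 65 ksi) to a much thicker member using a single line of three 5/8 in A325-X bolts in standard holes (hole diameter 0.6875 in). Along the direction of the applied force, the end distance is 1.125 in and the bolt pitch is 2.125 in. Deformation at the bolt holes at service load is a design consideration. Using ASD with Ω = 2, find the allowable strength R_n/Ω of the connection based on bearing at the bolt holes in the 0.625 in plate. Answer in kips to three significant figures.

Per bolt r_n = 1.2 l_c t F_u ≤ 2.4 d t F_u; upper limit = 2.4 × 0.625 × 0.625 × 65 = 60.94 kips.
Edge bolt: l_c = 1.125 − 0.6875/2 = 0.7812 in → 1.2 × 0.7812 × 0.625 × 65 = 38.09 → r_n = 38.09 kips.
Interior bolts: l_c = 2.125 − 0.6875 = 1.438 in → 1.2 × 1.438 × 0.625 × 65 = 70.08 → r_n = 60.94 kips.
R_n = 1 × 38.09 + 2 × 60.94 = 160 kips.
Allowable strength R_n/Ω = 160 / 2 = 80 kips.

80 kips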